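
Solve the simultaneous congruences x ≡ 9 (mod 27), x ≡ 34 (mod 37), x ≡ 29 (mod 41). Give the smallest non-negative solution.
x ≡ 19422 (mod 40959); the representative in [0, 40959) is 19422

The moduli 27, 37, 41 are pairwise coprime, so by the CRT there is a unique solution mod 27·37·41 = 40959.
Solve by successive substitution. Start with x ≡ 9 (mod 27).
  Combine with x ≡ 34 (mod 37): write x = 9 + 27·t and require 9 + 27·t ≡ 34 (mod 37), i.e. 27·t ≡ 34 − 9 ≡ 25 (mod 37). Since 27^(−1) ≡ 11 (mod 37), t ≡ 11·25 ≡ 16 (mod 37). So x ≡ 9 + 27·16 = 441 (mod 999).
  Combine with x ≡ 29 (mod 41): write x = 441 + 999·t and require 441 + 999·t ≡ 29 (mod 41), i.e. 999·t ≡ 29 − 441 ≡ 39 (mod 41). Since 999^(−1) ≡ 11 (mod 41) (999 ≡ 15 (mod 41)), t ≡ 11·39 ≡ 19 (mod 41). So x ≡ 441 + 999·19 = 19422 (mod 40959).
Unique solution in [0, 40959): x = 19422.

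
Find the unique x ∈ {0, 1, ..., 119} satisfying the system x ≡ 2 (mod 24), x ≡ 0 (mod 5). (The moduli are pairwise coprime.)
x ≡ 50 (mod 120); the representative in [0, 120) is 50

The moduli 24, 5 are pairwise coprime, so by the CRT there is a unique solution mod 24·5 = 120.
Solve by successive substitution. Start with x ≡ 2 (mod 24).
  Combine with x ≡ 0 (mod 5): write x = 2 + 24·t and require 2 + 24·t ≡ 0 (mod 5), i.e. 24·t ≡ 0 − 2 ≡ 3 (mod 5). Since 24^(−1) ≡ 4 (mod 5) (24 ≡ 4 (mod 5)), t ≡ 4·3 ≡ 2 (mod 5). So x ≡ 2 + 24·2 = 50 (mod 120).
Unique solution in [0, 120): x = 50.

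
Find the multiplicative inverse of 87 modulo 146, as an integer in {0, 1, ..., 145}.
87^(−1) ≡ 47 (mod 146)

Apply the extended Euclidean algorithm to (146, 87), tracking rows (r, s, t) with s·146 + t·87 = r. Each division r_prev = q·r_cur + r_new produces the new row as (previous row) − q·(current row):
  row A: (146, 1, 0)   [1·146 + 0·87 = 146]
  row B: (87, 0, 1)   [0·146 + 1·87 = 87]
  146 = 1·87 + 59   → row C = row A − 1·row B = (59, 1, −1)   [check: 1·146 − 1·87 = 59]
  87 = 1·59 + 28   → row D = row B − 1·row C = (28, −1, 2)   [check: −1·146 + 2·87 = 28]
  59 = 2·28 + 3   → row E = row C − 2·row D = (3, 3, −5)   [check: 3·146 − 5·87 = 3]
  28 = 9·3 + 1   → row F = row D − 9·row E = (1, −28, 47)   [check: −28·146 + 47·87 = 1]
  3 = 3·1 + 0   → remainder 0, stop. gcd = 1 (last nonzero row F).
The gcd is 1, so 87 is invertible mod 146. The last nonzero row gives −28·146 + 47·87 = 1, so t = 47. So 87^(−1) ≡ 47 (mod 146). Verify: 87 · 47 = 4089 ≡ 1 (mod 146). ✓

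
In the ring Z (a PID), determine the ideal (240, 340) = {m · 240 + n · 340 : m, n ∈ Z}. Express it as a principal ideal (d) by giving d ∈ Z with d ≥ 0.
(240, 340) = (20); d = 20

In the PID Z, (a, b) is generated by gcd(a, b). Compute gcd(340, 240) with the extended Euclidean algorithm, tracking rows (r, s, t) with s·340 + t·240 = r:
  row A: (340, 1, 0)   [1·340 + 0·240 = 340]
  row B: (240, 0, 1)   [0·340 + 1·240 = 240]
  340 = 1·240 + 100   → row C = row A − 1·row B = (100, 1, −1)   [check: 1·340 − 1·240 = 100]
  240 = 2·100 + 40   → row D = row B − 2·row C = (40, −2, 3)   [check: −2·340 + 3·240 = 40]
  100 = 2·40 + 20   → row E = row C − 2·row D = (20, 5, −7)   [check: 5·340 − 7·240 = 20]
  40 = 2·20 + 0   → remainder 0, stop. gcd = 20 (last nonzero row E).
So gcd(240, 340) = 20, with Bézout identity 5·340 − 7·240 = 20. Containment (⊇): the Bézout identity exhibits 20 as an element of (240, 340), giving (20) ⊆ (240, 340). Containment (⊆): since 20 | 240 and 20 | 340 (240 = 20·12, 340 = 20·17), every Z-linear combination of 240 and 340 is divisible by 20, so (240, 340) ⊆ (20). Therefore (240, 340) = (20), d = 20.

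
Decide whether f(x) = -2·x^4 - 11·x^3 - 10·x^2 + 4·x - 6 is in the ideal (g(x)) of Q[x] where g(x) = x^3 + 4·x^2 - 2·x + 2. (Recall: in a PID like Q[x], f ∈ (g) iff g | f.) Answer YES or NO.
In Q[x] the ideal (g) consists of all multiples of g, so f ∈ (g) iff g | f, i.e. iff the remainder of f on division by g is 0. Divide f by g (g is monic, so eliminate the leading term of the running remainder at each step):
  leading term -2·x^4: subtract (-2·x)·g(x) = -2·x^4 - 8·x^3 + 4·x^2 - 4·x, leaving -3·x^3 - 14·x^2 + 8·x - 6
  leading term -3·x^3: subtract (-3)·g(x) = -3·x^3 - 12·x^2 + 6·x - 6, leaving -2·x^2 + 2·x
The remainder r(x) = -2·x^2 + 2·x ≠ 0 (and deg r < deg g), so g ∤ f, i.e. f ∉ (g).

Final answer: NO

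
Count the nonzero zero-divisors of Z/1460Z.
In Z/1460Z each nonzero element is either a unit (gcd with 1460 is 1) or a zero-divisor (gcd > 1). The number of units is φ(1460): factorise 1460 = 2^2 · 5 · 73, so φ(1460) = (2^2 − 2^1) · (5 − 1) · (73 − 1) = 2 · 4 · 72 = 576. The nonzero elements number 1460 − 1 = 1459. Hence the nonzero zero-divisors number 1459 − 576 = 883.

Final answer: Z/1460Z has 883 nonzero zero-divisors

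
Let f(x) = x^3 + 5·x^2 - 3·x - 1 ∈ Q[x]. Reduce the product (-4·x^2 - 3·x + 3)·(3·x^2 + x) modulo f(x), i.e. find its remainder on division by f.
First multiply in Q[x] without reducing: a · b = -12·x^4 - 13·x^3 + 6·x^2 + 3·x. Now divide by f(x) = x^3 + 5·x^2 - 3·x - 1, eliminating the leading term at each step:
  leading term -12·x^4: subtract (-12·x)·f(x) = -12·x^4 - 60·x^3 + 36·x^2 + 12·x, leaving 47·x^3 - 30·x^2 - 9·x
  leading term 47·x^3: subtract (47)·f(x) = 47·x^3 + 235·x^2 - 141·x - 47, leaving -265·x^2 + 132·x + 47
The degree is now < 3, so this is the remainder. Hence a · b ≡ -265·x^2 + 132·x + 47 in Q[x]/(f).

Final answer: a · b ≡ -265·x^2 + 132·x + 47 (mod f(x))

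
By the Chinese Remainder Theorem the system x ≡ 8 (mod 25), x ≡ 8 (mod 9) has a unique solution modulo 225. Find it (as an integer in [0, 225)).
x ≡ 8 (mod 225); the representative in [0, 225) is 8

The moduli 25, 9 are pairwise coprime, so by the CRT there is a unique solution mod 25·9 = 225.
Solve by successive substitution. Start with x ≡ 8 (mod 25).
  Combine with x ≡ 8 (mod 9): write x = 8 + 25·t and require 8 + 25·t ≡ 8 (mod 9), i.e. 25·t ≡ 8 − 8 ≡ 0 (mod 9). Since 25^(−1) ≡ 4 (mod 9) (25 ≡ 7 (mod 9)), t ≡ 4·0 ≡ 0 (mod 9). So x ≡ 8 + 25·0 = 8 (mod 225).
Unique solution in [0, 225): x = 8.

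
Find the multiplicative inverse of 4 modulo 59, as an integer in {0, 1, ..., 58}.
4^(−1) ≡ 15 (mod 59)

Apply the extended Euclidean algorithm to (59, 4), tracking rows (r, s, t) with s·59 + t·4 = r. Each division r_prev = q·r_cur + r_new produces the new row as (previous row) − q·(current row):
  row A: (59, 1, 0)   [1·59 + 0·4 = 59]
  row B: (4, 0, 1)   [0·59 + 1·4 = 4]
  59 = 14·4 + 3   → row C = row A − 14·row B = (3, 1, −14)   [check: 1·59 − 14·4 = 3]
  4 = 1·3 + 1   → row D = row B − 1·row C = (1, −1, 15)   [check: −1·59 + 15·4 = 1]
  3 = 3·1 + 0   → remainder 0, stop. gcd = 1 (last nonzero row D).
The gcd is 1, so 4 is invertible mod 59. The last nonzero row gives −1·59 + 15·4 = 1, so t = 15. So 4^(−1) ≡ 15 (mod 59). Verify: 4 · 15 = 60 ≡ 1 (mod 59). ✓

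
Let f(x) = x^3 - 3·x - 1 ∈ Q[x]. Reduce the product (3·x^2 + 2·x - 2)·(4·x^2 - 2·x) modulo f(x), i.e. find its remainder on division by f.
a · b ≡ 24·x^2 + 22·x + 2 (mod f(x))

First multiply in Q[x] without reducing: a · b = 12·x^4 + 2·x^3 - 12·x^2 + 4·x. Now divide by f(x) = x^3 - 3·x - 1, eliminating the leading term at each step:
  leading term 12·x^4: subtract (12·x)·f(x) = 12·x^4 - 36·x^2 - 12·x, leaving 2·x^3 + 24·x^2 + 16·x
  leading term 2·x^3: subtract (2)·f(x) = 2·x^3 - 6·x - 2, leaving 24·x^2 + 22·x + 2
The degree is now < 3, so this is the remainder. Hence a · b ≡ 24·x^2 + 22·x + 2 in Q[x]/(f).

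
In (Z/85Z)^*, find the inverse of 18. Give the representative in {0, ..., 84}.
18^(−1) ≡ 52 (mod 85)

Apply the extended Euclidean algorithm to (85, 18), tracking rows (r, s, t) with s·85 + t·18 = r. Each division r_prev = q·r_cur + r_new produces the new row as (previous row) − q·(current row):
  row A: (85, 1, 0)   [1·85 + 0·18 = 85]
  row B: (18, 0, 1)   [0·85 + 1·18 = 18]
  85 = 4·18 + 13   → row C = row A − 4·row B = (13, 1, −4)   [check: 1·85 − 4·18 = 13]
  18 = 1·13 + 5   → row D = row B − 1·row C = (5, −1, 5)   [check: −1·85 + 5·18 = 5]
  13 = 2·5 + 3   → row E = row C − 2·row D = (3, 3, −14)   [check: 3·85 − 14·18 = 3]
  5 = 1·3 + 2   → row F = row D − 1·row E = (2, −4, 19)   [check: −4·85 + 19·18 = 2]
  3 = 1·2 + 1   → row G = row E − 1·row F = (1, 7, −33)   [check: 7·85 − 33·18 = 1]
  2 = 2·1 + 0   → remainder 0, stop. gcd = 1 (last nonzero row G).
The gcd is 1, so 18 is invertible mod 85. The last nonzero row gives 7·85 − 33·18 = 1, so t = −33. So 18^(−1) ≡ −33 ≡ 52 (mod 85). Verify: 18 · 52 = 936 ≡ 1 (mod 85). ✓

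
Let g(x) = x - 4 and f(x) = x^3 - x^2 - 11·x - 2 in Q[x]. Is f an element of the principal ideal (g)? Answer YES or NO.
In Q[x] the ideal (g) consists of all multiples of g, so f ∈ (g) iff g | f, i.e. iff the remainder of f on division by g is 0. Divide f by g (g is monic, so eliminate the leading term of the running remainder at each step):
  leading term x^3: subtract (x^2)·g(x) = x^3 - 4·x^2, leaving 3·x^2 - 11·x - 2
  leading term 3·x^2: subtract (3·x)·g(x) = 3·x^2 - 12·x, leaving x - 2
  leading term x: subtract (1)·g(x) = x - 4, leaving 2
The remainder r(x) = 2 ≠ 0 (and deg r < deg g), so g ∤ f, i.e. f ∉ (g).

Final answer: NO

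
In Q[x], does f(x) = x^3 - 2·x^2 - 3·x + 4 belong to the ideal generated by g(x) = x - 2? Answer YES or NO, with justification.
NO

In Q[x] the ideal (g) consists of all multiples of g, so f ∈ (g) iff g | f, i.e. iff the remainder of f on division by g is 0. Divide f by g (g is monic, so eliminate the leading term of the running remainder at each step):
  leading term x^3: subtract (x^2)·g(x) = x^3 - 2·x^2, leaving 4 - 3·x
  leading term -3·x: subtract (-3)·g(x) = 6 - 3·x, leaving -2
The remainder r(x) = -2 ≠ 0 (and deg r < deg g), so g ∤ f, i.e. f ∉ (g).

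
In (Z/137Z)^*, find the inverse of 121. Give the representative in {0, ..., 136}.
121^(−1) ≡ 77 (mod 137)

Apply the extended Euclidean algorithm to (137, 121), tracking rows (r, s, t) with s·137 + t·121 = r. Each division r_prev = q·r_cur + r_new produces the new row as (previous row) − q·(current row):
  row A: (137, 1, 0)   [1·137 + 0·121 = 137]
  row B: (121, 0, 1)   [0·137 + 1·121 = 121]
  137 = 1·121 + 16   → row C = row A − 1·row B = (16, 1, −1)   [check: 1·137 − 1·121 = 16]
  121 = 7·16 + 9   → row D = row B − 7·row C = (9, −7, 8)   [check: −7·137 + 8·121 = 9]
  16 = 1·9 + 7   → row E = row C − 1·row D = (7, 8, −9)   [check: 8·137 − 9·121 = 7]
  9 = 1·7 + 2   → row F = row D − 1·row E = (2, −15, 17)   [check: −15·137 + 17·121 = 2]
  7 = 3·2 + 1   → row G = row E − 3·row F = (1, 53, −60)   [check: 53·137 − 60·121 = 1]
  2 = 2·1 + 0   → remainder 0, stop. gcd = 1 (last nonzero row G).
The gcd is 1, so 121 is invertible mod 137. The last nonzero row gives 53·137 − 60·121 = 1, so t = −60. So 121^(−1) ≡ −60 ≡ 77 (mod 137). Verify: 121 · 77 = 9317 ≡ 1 (mod 137). ✓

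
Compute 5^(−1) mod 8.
Apply the extended Euclidean algorithm to (8, 5), tracking rows (r, s, t) with s·8 + t·5 = r. Each division r_prev = q·r_cur + r_new produces the new row as (previous row) − q·(current row):
  row A: (8, 1, 0)   [1·8 + 0·5 = 8]
  row B: (5, 0, 1)   [0·8 + 1·5 = 5]
  8 = 1·5 + 3   → row C = row A − 1·row B = (3, 1, −1)   [check: 1·8 − 1·5 = 3]
  5 = 1·3 + 2   → row D = row B − 1·row C = (2, −1, 2)   [check: −1·8 + 2·5 = 2]
  3 = 1·2 + 1   → row E = row C − 1·row D = (1, 2, −3)   [check: 2·8 − 3·5 = 1]
  2 = 2·1 + 0   → remainder 0, stop. gcd = 1 (last nonzero row E).
The gcd is 1, so 5 is invertible mod 8. The last nonzero row gives 2·8 − 3·5 = 1, so t = −3. So 5^(−1) ≡ −3 ≡ 5 (mod 8). Verify: 5 · 5 = 25 ≡ 1 (mod 8). ✓

Final answer: 5^(−1) ≡ 5 (mod 8)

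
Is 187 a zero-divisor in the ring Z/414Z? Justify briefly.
NO

gcd(187, 414) = 1, so 187 is a unit in Z/414Z (it has a multiplicative inverse). A unit cannot be a zero-divisor: if 187·b ≡ 0 then multiplying both sides by 187^(−1) gives b ≡ 0. So 187 is not a zero-divisor.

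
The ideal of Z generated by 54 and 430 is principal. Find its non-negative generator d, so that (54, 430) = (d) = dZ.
In the PID Z, (a, b) is generated by gcd(a, b). Compute gcd(430, 54) with the extended Euclidean algorithm, tracking rows (r, s, t) with s·430 + t·54 = r:
  row A: (430, 1, 0)   [1·430 + 0·54 = 430]
  row B: (54, 0, 1)   [0·430 + 1·54 = 54]
  430 = 7·54 + 52   → row C = row A − 7·row B = (52, 1, −7)   [check: 1·430 − 7·54 = 52]
  54 = 1·52 + 2   → row D = row B − 1·row C = (2, −1, 8)   [check: −1·430 + 8·54 = 2]
  52 = 26·2 + 0   → remainder 0, stop. gcd = 2 (last nonzero row D).
So gcd(54, 430) = 2, with Bézout identity −1·430 + 8·54 = 2. Containment (⊇): the Bézout identity exhibits 2 as an element of (54, 430), giving (2) ⊆ (54, 430). Containment (⊆): since 2 | 54 and 2 | 430 (54 = 2·27, 430 = 2·215), every Z-linear combination of 54 and 430 is divisible by 2, so (54, 430) ⊆ (2). Therefore (54, 430) = (2), d = 2.

Final answer: (54, 430) = (2); d = 2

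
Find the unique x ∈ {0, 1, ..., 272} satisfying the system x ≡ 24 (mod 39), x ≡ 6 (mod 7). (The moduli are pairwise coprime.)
x ≡ 258 (mod 273); the representative in [0, 273) is 258

The moduli 39, 7 are pairwise coprime, so by the CRT there is a unique solution mod 39·7 = 273.
Solve by successive substitution. Start with x ≡ 24 (mod 39).
  Combine with x ≡ 6 (mod 7): write x = 24 + 39·t and require 24 + 39·t ≡ 6 (mod 7), i.e. 39·t ≡ 6 − 24 ≡ 3 (mod 7). Since 39^(−1) ≡ 2 (mod 7) (39 ≡ 4 (mod 7)), t ≡ 2·3 ≡ 6 (mod 7). So x ≡ 24 + 39·6 = 258 (mod 273).
Unique solution in [0, 273): x = 258.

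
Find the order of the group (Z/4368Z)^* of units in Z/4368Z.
|(Z/4368Z)^*| = 1152

(Z/4368Z)^* consists of the classes a with gcd(a, 4368) = 1, so its order is φ(4368). φ is multiplicative, with φ(p^e) = p^e − p^(e−1). Factorise 4368 = 2^4 · 3 · 7 · 13. Then
  φ(4368) = (2^4 − 2^3) · (3 − 1) · (7 − 1) · (13 − 1) = 8 · 2 · 6 · 12 = 1152.
Thus |(Z/4368Z)^*| = 1152.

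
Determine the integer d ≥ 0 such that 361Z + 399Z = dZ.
(361, 399) = (19); d = 19

In the PID Z, (a, b) is generated by gcd(a, b). Compute gcd(399, 361) with the extended Euclidean algorithm, tracking rows (r, s, t) with s·399 + t·361 = r:
  row A: (399, 1, 0)   [1·399 + 0·361 = 399]
  row B: (361, 0, 1)   [0·399 + 1·361 = 361]
  399 = 1·361 + 38   → row C = row A − 1·row B = (38, 1, −1)   [check: 1·399 − 1·361 = 38]
  361 = 9·38 + 19   → row D = row B − 9·row C = (19, −9, 10)   [check: −9·399 + 10·361 = 19]
  38 = 2·19 + 0   → remainder 0, stop. gcd = 19 (last nonzero row D).
So gcd(361, 399) = 19, with Bézout identity −9·399 + 10·361 = 19. Containment (⊇): the Bézout identity exhibits 19 as an element of (361, 399), giving (19) ⊆ (361, 399). Containment (⊆): since 19 | 361 and 19 | 399 (361 = 19·19, 399 = 19·21), every Z-linear combination of 361 and 399 is divisible by 19, so (361, 399) ⊆ (19). Therefore (361, 399) = (19), d = 19.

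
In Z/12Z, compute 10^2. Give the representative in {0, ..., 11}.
Use repeated squaring. Binary(2) = 10. Walk through the bits of the exponent 2 left-to-right: at each bit after the leading one, square the running value, then multiply by 10 if the bit is 1 (always reducing mod 12):
  bit 1 = 1 (leading): start with 10.
  bit 2 = 0: square 10^2 = 100 ≡ 4 (mod 12).
Final value: 10^2 ≡ 4 (mod 12).

Final answer: 4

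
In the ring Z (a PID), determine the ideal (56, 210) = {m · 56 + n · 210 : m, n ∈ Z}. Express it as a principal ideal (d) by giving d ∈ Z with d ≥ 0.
In the PID Z, (a, b) is generated by gcd(a, b). Compute gcd(210, 56) with the extended Euclidean algorithm, tracking rows (r, s, t) with s·210 + t·56 = r:
  row A: (210, 1, 0)   [1·210 + 0·56 = 210]
  row B: (56, 0, 1)   [0·210 + 1·56 = 56]
  210 = 3·56 + 42   → row C = row A − 3·row B = (42, 1, −3)   [check: 1·210 − 3·56 = 42]
  56 = 1·42 + 14   → row D = row B − 1·row C = (14, −1, 4)   [check: −1·210 + 4·56 = 14]
  42 = 3·14 + 0   → remainder 0, stop. gcd = 14 (last nonzero row D).
So gcd(56, 210) = 14, with Bézout identity −1·210 + 4·56 = 14. Containment (⊇): the Bézout identity exhibits 14 as an element of (56, 210), giving (14) ⊆ (56, 210). Containment (⊆): since 14 | 56 and 14 | 210 (56 = 14·4, 210 = 14·15), every Z-linear combination of 56 and 210 is divisible by 14, so (56, 210) ⊆ (14). Therefore (56, 210) = (14), d = 14.

Final answer: (56, 210) = (14); d = 14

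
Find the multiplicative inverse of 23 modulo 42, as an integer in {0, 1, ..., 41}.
23^(−1) ≡ 11 (mod 42)

Apply the extended Euclidean algorithm to (42, 23), tracking rows (r, s, t) with s·42 + t·23 = r. Each division r_prev = q·r_cur + r_new produces the new row as (previous row) − q·(current row):
  row A: (42, 1, 0)   [1·42 + 0·23 = 42]
  row B: (23, 0, 1)   [0·42 + 1·23 = 23]
  42 = 1·23 + 19   → row C = row A − 1·row B = (19, 1, −1)   [check: 1·42 − 1·23 = 19]
  23 = 1·19 + 4   → row D = row B − 1·row C = (4, −1, 2)   [check: −1·42 + 2·23 = 4]
  19 = 4·4 + 3   → row E = row C − 4·row D = (3, 5, −9)   [check: 5·42 − 9·23 = 3]
  4 = 1·3 + 1   → row F = row D − 1·row E = (1, −6, 11)   [check: −6·42 + 11·23 = 1]
  3 = 3·1 + 0   → remainder 0, stop. gcd = 1 (last nonzero row F).
The gcd is 1, so 23 is invertible mod 42. The last nonzero row gives −6·42 + 11·23 = 1, so t = 11. So 23^(−1) ≡ 11 (mod 42). Verify: 23 · 11 = 253 ≡ 1 (mod 42). ✓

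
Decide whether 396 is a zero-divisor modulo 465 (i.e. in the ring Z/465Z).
gcd(396, 465) = 3 > 1, so 396 is not a unit in Z/465Z. In Z/nZ every nonzero non-unit is a zero-divisor: explicitly, take b = 465/gcd = 155 ≠ 0 (mod 465); then 396·155 = 61380 = 132·465, i.e. 396·155 ≡ 0 (mod 465). So 396 is a zero-divisor.

Final answer: YES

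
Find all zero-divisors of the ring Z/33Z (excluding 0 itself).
nonzero zero-divisors of Z/33Z = {3, 6, 9, 11, 12, 15, 18, 21, 22, 24, 27, 30}

An element a ∈ Z/33Z (with a ≠ 0) is a zero-divisor iff gcd(a, 33) > 1 (because a is a unit precisely when gcd(a, n) = 1, and in Z/nZ every nonzero, non-unit element is a zero-divisor). Scan a = 1, ..., 32 and keep those with gcd(a, 33) > 1:
  gcd(3, 33) = 3, gcd(6, 33) = 3, gcd(9, 33) = 3, gcd(11, 33) = 11, gcd(12, 33) = 3, gcd(15, 33) = 3, gcd(18, 33) = 3, gcd(21, 33) = 3, gcd(22, 33) = 11, gcd(24, 33) = 3, gcd(27, 33) = 3, gcd(30, 33) = 3.
All other a ∈ {1, ..., 32} have gcd(a, 33) = 1 and are units. So the nonzero zero-divisors are exactly the 12 values of a appearing in this scan.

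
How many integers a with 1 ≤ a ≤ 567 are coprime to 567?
The number of a ∈ {1, ..., 567} with gcd(a, 567) = 1 is by definition Euler's totient φ(567). φ is multiplicative, with φ(p^e) = p^e − p^(e−1). Factorise 567 = 3^4 · 7. Then
  φ(567) = (3^4 − 3^3) · (7 − 1) = 54 · 6 = 324.
So there are 324 such integers.

Final answer: 324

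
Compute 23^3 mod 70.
Use repeated squaring. Binary(3) = 11. Walk through the bits of the exponent 3 left-to-right: at each bit after the leading one, square the running value, then multiply by 23 if the bit is 1 (always reducing mod 70):
  bit 1 = 1 (leading): start with 23.
  bit 2 = 1: square 23^2 = 529 ≡ 39; bit is 1, so multiply 39·23 = 897 ≡ 57 (mod 70).
Final value: 23^3 ≡ 57 (mod 70).

Final answer: 57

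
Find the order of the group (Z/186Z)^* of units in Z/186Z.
|(Z/186Z)^*| = 60

(Z/186Z)^* consists of the classes a with gcd(a, 186) = 1, so its order is φ(186). φ is multiplicative, with φ(p^e) = p^e − p^(e−1). Factorise 186 = 2 · 3 · 31. Then
  φ(186) = (2 − 1) · (3 − 1) · (31 − 1) = 1 · 2 · 30 = 60.
Thus |(Z/186Z)^*| = 60.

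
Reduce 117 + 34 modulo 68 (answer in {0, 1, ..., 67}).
Reduce the summands first: 117 ≡ 49 (mod 68), so 117 + 34 ≡ 49 + 34 (mod 68). 49 + 34 = 83; 83 = 1·68 + 15, so (117 + 34) mod 68 = 15.

Final answer: 15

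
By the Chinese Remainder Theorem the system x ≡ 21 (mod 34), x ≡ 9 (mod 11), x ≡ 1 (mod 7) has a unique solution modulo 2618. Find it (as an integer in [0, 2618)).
x ≡ 2605 (mod 2618); the representative in [0, 2618) is 2605

The moduli 34, 11, 7 are pairwise coprime, so by the CRT there is a unique solution mod 34·11·7 = 2618.
Solve by successive substitution. Start with x ≡ 21 (mod 34).
  Combine with x ≡ 9 (mod 11): write x = 21 + 34·t and require 21 + 34·t ≡ 9 (mod 11), i.e. 34·t ≡ 9 − 21 ≡ 10 (mod 11). Since 34^(−1) ≡ 1 (mod 11) (34 ≡ 1 (mod 11)), t ≡ 1·10 ≡ 10 (mod 11). So x ≡ 21 + 34·10 = 361 (mod 374).
  Combine with x ≡ 1 (mod 7): write x = 361 + 374·t and require 361 + 374·t ≡ 1 (mod 7), i.e. 374·t ≡ 1 − 361 ≡ 4 (mod 7). Since 374^(−1) ≡ 5 (mod 7) (374 ≡ 3 (mod 7)), t ≡ 5·4 ≡ 6 (mod 7). So x ≡ 361 + 374·6 = 2605 (mod 2618).
Unique solution in [0, 2618): x = 2605.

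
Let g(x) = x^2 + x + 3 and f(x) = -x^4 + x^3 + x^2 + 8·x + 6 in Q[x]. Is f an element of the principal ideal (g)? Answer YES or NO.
YES

In Q[x] the ideal (g) consists of all multiples of g, so f ∈ (g) iff g | f, i.e. iff the remainder of f on division by g is 0. Divide f by g (g is monic, so eliminate the leading term of the running remainder at each step):
  leading term -x^4: subtract (-x^2)·g(x) = -x^4 - x^3 - 3·x^2, leaving 2·x^3 + 4·x^2 + 8·x + 6
  leading term 2·x^3: subtract (2·x)·g(x) = 2·x^3 + 2·x^2 + 6·x, leaving 2·x^2 + 2·x + 6
  leading term 2·x^2: subtract (2)·g(x) = 2·x^2 + 2·x + 6, leaving 0
The remainder is 0, so f(x) = g(x) · h(x) with h(x) = -x^2 + 2·x + 2. Hence g | f, i.e. f ∈ (g).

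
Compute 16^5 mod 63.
Use repeated squaring. Binary(5) = 101. Walk through the bits of the exponent 5 left-to-right: at each bit after the leading one, square the running value, then multiply by 16 if the bit is 1 (always reducing mod 63):
  bit 1 = 1 (leading): start with 16.
  bit 2 = 0: square 16^2 = 256 ≡ 4 (mod 63).
  bit 3 = 1: square 4^2 = 16; bit is 1, so multiply 16·16 = 256 ≡ 4 (mod 63).
Final value: 16^5 ≡ 4 (mod 63).

Final answer: 4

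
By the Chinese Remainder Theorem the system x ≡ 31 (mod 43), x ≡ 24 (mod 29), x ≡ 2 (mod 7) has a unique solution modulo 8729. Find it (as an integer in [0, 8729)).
x ≡ 8115 (mod 8729); the representative in [0, 8729) is 8115

The moduli 43, 29, 7 are pairwise coprime, so by the CRT there is a unique solution mod 43·29·7 = 8729.
Solve by successive substitution. Start with x ≡ 31 (mod 43).
  Combine with x ≡ 24 (mod 29): write x = 31 + 43·t and require 31 + 43·t ≡ 24 (mod 29), i.e. 43·t ≡ 24 − 31 ≡ 22 (mod 29). Since 43^(−1) ≡ 27 (mod 29) (43 ≡ 14 (mod 29)), t ≡ 27·22 ≡ 14 (mod 29). So x ≡ 31 + 43·14 = 633 (mod 1247).
  Combine with x ≡ 2 (mod 7): write x = 633 + 1247·t and require 633 + 1247·t ≡ 2 (mod 7), i.e. 1247·t ≡ 2 − 633 ≡ 6 (mod 7). Since 1247^(−1) ≡ 1 (mod 7) (1247 ≡ 1 (mod 7)), t ≡ 1·6 ≡ 6 (mod 7). So x ≡ 633 + 1247·6 = 8115 (mod 8729).
Unique solution in [0, 8729): x = 8115.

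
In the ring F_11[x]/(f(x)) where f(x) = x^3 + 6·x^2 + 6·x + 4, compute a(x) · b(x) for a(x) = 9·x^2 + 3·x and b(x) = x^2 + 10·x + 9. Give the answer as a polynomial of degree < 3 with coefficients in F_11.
a · b ≡ 10·x^2 + 10·x + 9 (mod f(x))

Multiply as integer polynomials: a · b = 9·x^4 + 93·x^3 + 111·x^2 + 27·x. Reducing coefficients mod 11: a · b ≡ 9·x^4 + 5·x^3 + x^2 + 5·x. Now divide by f(x) = x^3 + 6·x^2 + 6·x + 4 in F_11[x], eliminating the leading term at each step:
  leading term 9·x^4: subtract (9·x)·f(x) = 9·x^4 + 10·x^3 + 10·x^2 + 3·x, leaving 6·x^3 + 2·x^2 + 2·x (coefficients mod 11)
  leading term 6·x^3: subtract (6)·f(x) = 6·x^3 + 3·x^2 + 3·x + 2, leaving 10·x^2 + 10·x + 9 (coefficients mod 11)
The degree is now < 3, so this is the remainder. Hence a · b ≡ 10·x^2 + 10·x + 9 in F_11[x]/(f).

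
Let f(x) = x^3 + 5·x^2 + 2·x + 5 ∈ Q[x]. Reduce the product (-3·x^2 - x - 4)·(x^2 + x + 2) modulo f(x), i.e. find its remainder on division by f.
a · b ≡ -60·x^2 - 13·x - 63 (mod f(x))

First multiply in Q[x] without reducing: a · b = -3·x^4 - 4·x^3 - 11·x^2 - 6·x - 8. Now divide by f(x) = x^3 + 5·x^2 + 2·x + 5, eliminating the leading term at each step:
  leading term -3·x^4: subtract (-3·x)·f(x) = -3·x^4 - 15·x^3 - 6·x^2 - 15·x, leaving 11·x^3 - 5·x^2 + 9·x - 8
  leading term 11·x^3: subtract (11)·f(x) = 11·x^3 + 55·x^2 + 22·x + 55, leaving -60·x^2 - 13·x - 63
The degree is now < 3, so this is the remainder. Hence a · b ≡ -60·x^2 - 13·x - 63 in Q[x]/(f).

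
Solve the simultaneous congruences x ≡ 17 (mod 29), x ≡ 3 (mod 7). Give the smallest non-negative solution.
x ≡ 17 (mod 203); the representative in [0, 203) is 17

The moduli 29, 7 are pairwise coprime, so by the CRT there is a unique solution mod 29·7 = 203.
Solve by successive substitution. Start with x ≡ 17 (mod 29).
  Combine with x ≡ 3 (mod 7): write x = 17 + 29·t and require 17 + 29·t ≡ 3 (mod 7), i.e. 29·t ≡ 3 − 17 ≡ 0 (mod 7). Since 29^(−1) ≡ 1 (mod 7) (29 ≡ 1 (mod 7)), t ≡ 1·0 ≡ 0 (mod 7). So x ≡ 17 + 29·0 = 17 (mod 203).
Unique solution in [0, 203): x = 17.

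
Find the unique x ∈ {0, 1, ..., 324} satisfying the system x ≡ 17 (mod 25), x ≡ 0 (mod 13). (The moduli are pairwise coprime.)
The moduli 25, 13 are pairwise coprime, so by the CRT there is a unique solution mod 25·13 = 325.
Solve by successive substitution. Start with x ≡ 17 (mod 25).
  Combine with x ≡ 0 (mod 13): write x = 17 + 25·t and require 17 + 25·t ≡ 0 (mod 13), i.e. 25·t ≡ 0 − 17 ≡ 9 (mod 13). Since 25^(−1) ≡ 12 (mod 13) (25 ≡ 12 (mod 13)), t ≡ 12·9 ≡ 4 (mod 13). So x ≡ 17 + 25·4 = 117 (mod 325).
Unique solution in [0, 325): x = 117.

Final answer: x ≡ 117 (mod 325); the representative in [0, 325) is 117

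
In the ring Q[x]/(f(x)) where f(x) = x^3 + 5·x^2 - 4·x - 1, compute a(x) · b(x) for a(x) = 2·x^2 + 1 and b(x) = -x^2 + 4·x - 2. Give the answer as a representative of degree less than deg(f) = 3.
First multiply in Q[x] without reducing: a · b = -2·x^4 + 8·x^3 - 5·x^2 + 4·x - 2. Now divide by f(x) = x^3 + 5·x^2 - 4·x - 1, eliminating the leading term at each step:
  leading term -2·x^4: subtract (-2·x)·f(x) = -2·x^4 - 10·x^3 + 8·x^2 + 2·x, leaving 18·x^3 - 13·x^2 + 2·x - 2
  leading term 18·x^3: subtract (18)·f(x) = 18·x^3 + 90·x^2 - 72·x - 18, leaving -103·x^2 + 74·x + 16
The degree is now < 3, so this is the remainder. Hence a · b ≡ -103·x^2 + 74·x + 16 in Q[x]/(f).

Final answer: a · b ≡ -103·x^2 + 74·x + 16 (mod f(x))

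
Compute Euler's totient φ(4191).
φ(4191) = 2520

φ is multiplicative, with φ(p^e) = p^e − p^(e−1). Factorise 4191 = 3 · 11 · 127. Then
  φ(4191) = (3 − 1) · (11 − 1) · (127 − 1) = 2 · 10 · 126 = 2520.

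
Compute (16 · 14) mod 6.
Reduce the factors first: 16 ≡ 4, 14 ≡ 2 (mod 6), so 16 · 14 ≡ 4 · 2 (mod 6). 4 · 2 = 8. Dividing by 6: 8 = 1·6 + 2. So (16 · 14) mod 6 = 2.

Final answer: 2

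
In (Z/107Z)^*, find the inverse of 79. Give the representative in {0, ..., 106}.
79^(−1) ≡ 42 (mod 107)

Apply the extended Euclidean algorithm to (107, 79), tracking rows (r, s, t) with s·107 + t·79 = r. Each division r_prev = q·r_cur + r_new produces the new row as (previous row) − q·(current row):
  row A: (107, 1, 0)   [1·107 + 0·79 = 107]
  row B: (79, 0, 1)   [0·107 + 1·79 = 79]
  107 = 1·79 + 28   → row C = row A − 1·row B = (28, 1, −1)   [check: 1·107 − 1·79 = 28]
  79 = 2·28 + 23   → row D = row B − 2·row C = (23, −2, 3)   [check: −2·107 + 3·79 = 23]
  28 = 1·23 + 5   → row E = row C − 1·row D = (5, 3, −4)   [check: 3·107 − 4·79 = 5]
  23 = 4·5 + 3   → row F = row D − 4·row E = (3, −14, 19)   [check: −14·107 + 19·79 = 3]
  5 = 1·3 + 2   → row G = row E − 1·row F = (2, 17, −23)   [check: 17·107 − 23·79 = 2]
  3 = 1·2 + 1   → row H = row F − 1·row G = (1, −31, 42)   [check: −31·107 + 42·79 = 1]
  2 = 2·1 + 0   → remainder 0, stop. gcd = 1 (last nonzero row H).
The gcd is 1, so 79 is invertible mod 107. The last nonzero row gives −31·107 + 42·79 = 1, so t = 42. So 79^(−1) ≡ 42 (mod 107). Verify: 79 · 42 = 3318 ≡ 1 (mod 107). ✓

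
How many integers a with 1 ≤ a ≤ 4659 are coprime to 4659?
3104

The number of a ∈ {1, ..., 4659} with gcd(a, 4659) = 1 is by definition Euler's totient φ(4659). φ is multiplicative, with φ(p^e) = p^e − p^(e−1). Factorise 4659 = 3 · 1553. Then
  φ(4659) = (3 − 1) · (1553 − 1) = 2 · 1552 = 3104.
So there are 3104 such integers.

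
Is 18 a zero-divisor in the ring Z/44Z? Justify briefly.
gcd(18, 44) = 2 > 1, so 18 is not a unit in Z/44Z. In Z/nZ every nonzero non-unit is a zero-divisor: explicitly, take b = 44/gcd = 22 ≠ 0 (mod 44); then 18·22 = 396 = 9·44, i.e. 18·22 ≡ 0 (mod 44). So 18 is a zero-divisor.

Final answer: YES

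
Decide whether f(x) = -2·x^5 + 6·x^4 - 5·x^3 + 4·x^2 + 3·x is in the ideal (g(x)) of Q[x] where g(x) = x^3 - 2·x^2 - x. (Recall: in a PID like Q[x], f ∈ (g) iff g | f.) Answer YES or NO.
YES

In Q[x] the ideal (g) consists of all multiples of g, so f ∈ (g) iff g | f, i.e. iff the remainder of f on division by g is 0. Divide f by g (g is monic, so eliminate the leading term of the running remainder at each step):
  leading term -2·x^5: subtract (-2·x^2)·g(x) = -2·x^5 + 4·x^4 + 2·x^3, leaving 2·x^4 - 7·x^3 + 4·x^2 + 3·x
  leading term 2·x^4: subtract (2·x)·g(x) = 2·x^4 - 4·x^3 - 2·x^2, leaving -3·x^3 + 6·x^2 + 3·x
  leading term -3·x^3: subtract (-3)·g(x) = -3·x^3 + 6·x^2 + 3·x, leaving 0
The remainder is 0, so f(x) = g(x) · h(x) with h(x) = -2·x^2 + 2·x - 3. Hence g | f, i.e. f ∈ (g).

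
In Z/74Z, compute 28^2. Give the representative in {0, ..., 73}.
44

Use repeated squaring. Binary(2) = 10. Walk through the bits of the exponent 2 left-to-right: at each bit after the leading one, square the running value, then multiply by 28 if the bit is 1 (always reducing mod 74):
  bit 1 = 1 (leading): start with 28.
  bit 2 = 0: square 28^2 = 784 ≡ 44 (mod 74).
Final value: 28^2 ≡ 44 (mod 74).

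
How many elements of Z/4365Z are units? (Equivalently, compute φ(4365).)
Z/4365Z has φ(4365) = 2304 units

An element a ∈ Z/4365Z is a unit iff gcd(a, 4365) = 1, so the number of units is φ(4365). φ is multiplicative, with φ(p^e) = p^e − p^(e−1). Factorise 4365 = 3^2 · 5 · 97. Then
  φ(4365) = (3^2 − 3^1) · (5 − 1) · (97 − 1) = 6 · 4 · 96 = 2304.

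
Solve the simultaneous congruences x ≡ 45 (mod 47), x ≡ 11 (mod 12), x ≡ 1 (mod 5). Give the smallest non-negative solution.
The moduli 47, 12, 5 are pairwise coprime, so by the CRT there is a unique solution mod 47·12·5 = 2820.
Solve by successive substitution. Start with x ≡ 45 (mod 47).
  Combine with x ≡ 11 (mod 12): write x = 45 + 47·t and require 45 + 47·t ≡ 11 (mod 12), i.e. 47·t ≡ 11 − 45 ≡ 2 (mod 12). Since 47^(−1) ≡ 11 (mod 12) (47 ≡ 11 (mod 12)), t ≡ 11·2 ≡ 10 (mod 12). So x ≡ 45 + 47·10 = 515 (mod 564).
  Combine with x ≡ 1 (mod 5): write x = 515 + 564·t and require 515 + 564·t ≡ 1 (mod 5), i.e. 564·t ≡ 1 − 515 ≡ 1 (mod 5). Since 564^(−1) ≡ 4 (mod 5) (564 ≡ 4 (mod 5)), t ≡ 4·1 ≡ 4 (mod 5). So x ≡ 515 + 564·4 = 2771 (mod 2820).
Unique solution in [0, 2820): x = 2771.

Final answer: x ≡ 2771 (mod 2820); the representative in [0, 2820) is 2771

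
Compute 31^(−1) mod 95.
31^(−1) ≡ 46 (mod 95)

Apply the extended Euclidean algorithm to (95, 31), tracking rows (r, s, t) with s·95 + t·31 = r. Each division r_prev = q·r_cur + r_new produces the new row as (previous row) − q·(current row):
  row A: (95, 1, 0)   [1·95 + 0·31 = 95]
  row B: (31, 0, 1)   [0·95 + 1·31 = 31]
  95 = 3·31 + 2   → row C = row A − 3·row B = (2, 1, −3)   [check: 1·95 − 3·31 = 2]
  31 = 15·2 + 1   → row D = row B − 15·row C = (1, −15, 46)   [check: −15·95 + 46·31 = 1]
  2 = 2·1 + 0   → remainder 0, stop. gcd = 1 (last nonzero row D).
The gcd is 1, so 31 is invertible mod 95. The last nonzero row gives −15·95 + 46·31 = 1, so t = 46. So 31^(−1) ≡ 46 (mod 95). Verify: 31 · 46 = 1426 ≡ 1 (mod 95). ✓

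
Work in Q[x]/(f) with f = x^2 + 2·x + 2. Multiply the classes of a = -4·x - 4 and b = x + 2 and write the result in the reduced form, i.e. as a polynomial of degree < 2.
First multiply in Q[x] without reducing: a · b = -4·x^2 - 12·x - 8. Now divide by f(x) = x^2 + 2·x + 2, eliminating the leading term at each step:
  leading term -4·x^2: subtract (-4)·f(x) = -4·x^2 - 8·x - 8, leaving -4·x
The degree is now < 2, so this is the remainder. Hence a · b ≡ -4·x in Q[x]/(f).

Final answer: a · b ≡ -4·x (mod f(x))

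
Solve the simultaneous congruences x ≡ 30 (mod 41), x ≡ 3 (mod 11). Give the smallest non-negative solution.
The moduli 41, 11 are pairwise coprime, so by the CRT there is a unique solution mod 41·11 = 451.
Solve by successive substitution. Start with x ≡ 30 (mod 41).
  Combine with x ≡ 3 (mod 11): write x = 30 + 41·t and require 30 + 41·t ≡ 3 (mod 11), i.e. 41·t ≡ 3 − 30 ≡ 6 (mod 11). Since 41^(−1) ≡ 7 (mod 11) (41 ≡ 8 (mod 11)), t ≡ 7·6 ≡ 9 (mod 11). So x ≡ 30 + 41·9 = 399 (mod 451).
Unique solution in [0, 451): x = 399.

Final answer: x ≡ 399 (mod 451); the representative in [0, 451) is 399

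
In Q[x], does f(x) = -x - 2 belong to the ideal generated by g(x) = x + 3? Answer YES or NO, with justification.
In Q[x] the ideal (g) consists of all multiples of g, so f ∈ (g) iff g | f, i.e. iff the remainder of f on division by g is 0. Divide f by g (g is monic, so eliminate the leading term of the running remainder at each step):
  leading term -x: subtract (-1)·g(x) = -x - 3, leaving 1
The remainder r(x) = 1 ≠ 0 (and deg r < deg g), so g ∤ f, i.e. f ∉ (g).

Final answer: NO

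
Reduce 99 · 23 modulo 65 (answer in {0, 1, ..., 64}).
Reduce the factors first: 99 ≡ 34 (mod 65), so 99 · 23 ≡ 34 · 23 (mod 65). 34 · 23 = 782. Dividing by 65: 782 = 12·65 + 2. So (99 · 23) mod 65 = 2.

Final answer: 2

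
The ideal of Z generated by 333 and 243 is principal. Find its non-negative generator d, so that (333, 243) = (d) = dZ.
In the PID Z, (a, b) is generated by gcd(a, b). Compute gcd(333, 243) with the extended Euclidean algorithm, tracking rows (r, s, t) with s·333 + t·243 = r:
  row A: (333, 1, 0)   [1·333 + 0·243 = 333]
  row B: (243, 0, 1)   [0·333 + 1·243 = 243]
  333 = 1·243 + 90   → row C = row A − 1·row B = (90, 1, −1)   [check: 1·333 − 1·243 = 90]
  243 = 2·90 + 63   → row D = row B − 2·row C = (63, −2, 3)   [check: −2·333 + 3·243 = 63]
  90 = 1·63 + 27   → row E = row C − 1·row D = (27, 3, −4)   [check: 3·333 − 4·243 = 27]
  63 = 2·27 + 9   → row F = row D − 2·row E = (9, −8, 11)   [check: −8·333 + 11·243 = 9]
  27 = 3·9 + 0   → remainder 0, stop. gcd = 9 (last nonzero row F).
So gcd(333, 243) = 9, with Bézout identity −8·333 + 11·243 = 9. Containment (⊇): the Bézout identity exhibits 9 as an element of (333, 243), giving (9) ⊆ (333, 243). Containment (⊆): since 9 | 333 and 9 | 243 (333 = 9·37, 243 = 9·27), every Z-linear combination of 333 and 243 is divisible by 9, so (333, 243) ⊆ (9). Therefore (333, 243) = (9), d = 9.

Final answer: (333, 243) = (9); d = 9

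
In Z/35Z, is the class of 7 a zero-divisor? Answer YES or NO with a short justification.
gcd(7, 35) = 7 > 1, so 7 is not a unit in Z/35Z. In Z/nZ every nonzero non-unit is a zero-divisor: explicitly, take b = 35/gcd = 5 ≠ 0 (mod 35); then 7·5 = 35 = 1·35, i.e. 7·5 ≡ 0 (mod 35). So 7 is a zero-divisor.

Final answer: YES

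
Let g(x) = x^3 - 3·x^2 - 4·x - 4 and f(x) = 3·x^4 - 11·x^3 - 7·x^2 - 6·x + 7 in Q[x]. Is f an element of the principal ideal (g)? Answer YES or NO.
In Q[x] the ideal (g) consists of all multiples of g, so f ∈ (g) iff g | f, i.e. iff the remainder of f on division by g is 0. Divide f by g (g is monic, so eliminate the leading term of the running remainder at each step):
  leading term 3·x^4: subtract (3·x)·g(x) = 3·x^4 - 9·x^3 - 12·x^2 - 12·x, leaving -2·x^3 + 5·x^2 + 6·x + 7
  leading term -2·x^3: subtract (-2)·g(x) = -2·x^3 + 6·x^2 + 8·x + 8, leaving -x^2 - 2·x - 1
The remainder r(x) = -x^2 - 2·x - 1 ≠ 0 (and deg r < deg g), so g ∤ f, i.e. f ∉ (g).

Final answer: NO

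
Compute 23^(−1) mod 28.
23^(−1) ≡ 11 (mod 28)

Apply the extended Euclidean algorithm to (28, 23), tracking rows (r, s, t) with s·28 + t·23 = r. Each division r_prev = q·r_cur + r_new produces the new row as (previous row) − q·(current row):
  row A: (28, 1, 0)   [1·28 + 0·23 = 28]
  row B: (23, 0, 1)   [0·28 + 1·23 = 23]
  28 = 1·23 + 5   → row C = row A − 1·row B = (5, 1, −1)   [check: 1·28 − 1·23 = 5]
  23 = 4·5 + 3   → row D = row B − 4·row C = (3, −4, 5)   [check: −4·28 + 5·23 = 3]
  5 = 1·3 + 2   → row E = row C − 1·row D = (2, 5, −6)   [check: 5·28 − 6·23 = 2]
  3 = 1·2 + 1   → row F = row D − 1·row E = (1, −9, 11)   [check: −9·28 + 11·23 = 1]
  2 = 2·1 + 0   → remainder 0, stop. gcd = 1 (last nonzero row F).
The gcd is 1, so 23 is invertible mod 28. The last nonzero row gives −9·28 + 11·23 = 1, so t = 11. So 23^(−1) ≡ 11 (mod 28). Verify: 23 · 11 = 253 ≡ 1 (mod 28). ✓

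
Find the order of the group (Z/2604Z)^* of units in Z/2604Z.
|(Z/2604Z)^*| = 720

(Z/2604Z)^* consists of the classes a with gcd(a, 2604) = 1, so its order is φ(2604). φ is multiplicative, with φ(p^e) = p^e − p^(e−1). Factorise 2604 = 2^2 · 3 · 7 · 31. Then
  φ(2604) = (2^2 − 2^1) · (3 − 1) · (7 − 1) · (31 − 1) = 2 · 2 · 6 · 30 = 720.
Thus |(Z/2604Z)^*| = 720.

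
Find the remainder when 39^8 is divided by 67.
Use repeated squaring. Binary(8) = 1000. Walk through the bits of the exponent 8 left-to-right: at each bit after the leading one, square the running value, then multiply by 39 if the bit is 1 (always reducing mod 67):
  bit 1 = 1 (leading): start with 39.
  bit 2 = 0: square 39^2 = 1521 ≡ 47 (mod 67).
  bit 3 = 0: square 47^2 = 2209 ≡ 65 (mod 67).
  bit 4 = 0: square 65^2 = 4225 ≡ 4 (mod 67).
Final value: 39^8 ≡ 4 (mod 67).

Final answer: 4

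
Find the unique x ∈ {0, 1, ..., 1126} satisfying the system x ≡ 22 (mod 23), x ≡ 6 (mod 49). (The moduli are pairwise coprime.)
x ≡ 643 (mod 1127); the representative in [0, 1127) is 643

The moduli 23, 49 are pairwise coprime, so by the CRT there is a unique solution mod 23·49 = 1127.
Solve by successive substitution. Start with x ≡ 22 (mod 23).
  Combine with x ≡ 6 (mod 49): write x = 22 + 23·t and require 22 + 23·t ≡ 6 (mod 49), i.e. 23·t ≡ 6 − 22 ≡ 33 (mod 49). Since 23^(−1) ≡ 32 (mod 49), t ≡ 32·33 ≡ 27 (mod 49). So x ≡ 22 + 23·27 = 643 (mod 1127).
Unique solution in [0, 1127): x = 643.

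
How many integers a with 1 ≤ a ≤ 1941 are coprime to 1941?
The number of a ∈ {1, ..., 1941} with gcd(a, 1941) = 1 is by definition Euler's totient φ(1941). φ is multiplicative, with φ(p^e) = p^e − p^(e−1). Factorise 1941 = 3 · 647. Then
  φ(1941) = (3 − 1) · (647 − 1) = 2 · 646 = 1292.
So there are 1292 such integers.

Final answer: 1292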